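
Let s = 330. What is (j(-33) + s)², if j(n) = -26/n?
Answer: 119159056/1089 ≈ 1.0942e+5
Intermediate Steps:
(j(-33) + s)² = (-26/(-33) + 330)² = (-26*(-1/33) + 330)² = (26/33 + 330)² = (10916/33)² = 119159056/1089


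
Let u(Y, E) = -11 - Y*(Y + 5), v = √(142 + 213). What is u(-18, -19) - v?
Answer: -245 - √355 ≈ -263.84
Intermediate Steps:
v = √355 ≈ 18.841
u(Y, E) = -11 - Y*(5 + Y)
u(-18, -19) - v = (-11 - 1*(-18)² - 5*(-18)) - √355 = (-11 - 1*324 + 90) - √355 = (-11 - 324 + 90) - √355 = -245 - √355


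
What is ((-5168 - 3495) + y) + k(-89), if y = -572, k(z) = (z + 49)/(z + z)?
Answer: -821895/89 ≈ -9234.8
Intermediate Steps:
k(z) = (49 + z)/(2*z) (k(z) = (49 + z)/((2*z)) = (49 + z)*(1/(2*z)) = (49 + z)/(2*z))
((-5168 - 3495) + y) + k(-89) = ((-5168 - 3495) - 572) + (½)*(49 - 89)/(-89) = (-8663 - 572) + (½)*(-1/89)*(-40) = -9235 + 20/89 = -821895/89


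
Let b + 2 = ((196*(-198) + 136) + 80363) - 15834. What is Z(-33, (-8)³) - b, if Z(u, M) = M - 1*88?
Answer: -26455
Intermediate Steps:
Z(u, M) = -88 + M (Z(u, M) = M - 88 = -88 + M)
b = 25855 (b = -2 + (((196*(-198) + 136) + 80363) - 15834) = -2 + (((-38808 + 136) + 80363) - 15834) = -2 + ((-38672 + 80363) - 15834) = -2 + (41691 - 15834) = -2 + 25857 = 25855)
Z(-33, (-8)³) - b = (-88 + (-8)³) - 1*25855 = (-88 - 512) - 25855 = -600 - 25855 = -26455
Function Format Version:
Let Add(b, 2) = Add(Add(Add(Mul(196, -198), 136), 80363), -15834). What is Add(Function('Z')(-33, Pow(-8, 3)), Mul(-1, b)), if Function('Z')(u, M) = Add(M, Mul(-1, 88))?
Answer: -26455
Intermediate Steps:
Function('Z')(u, M) = Add(-88, M) (Function('Z')(u, M) = Add(M, -88) = Add(-88, M))
b = 25855 (b = Add(-2, Add(Add(Add(Mul(196, -198), 136), 80363), -15834)) = Add(-2, Add(Add(Add(-38808, 136), 80363), -15834)) = Add(-2, Add(Add(-38672, 80363), -15834)) = Add(-2, Add(41691, -15834)) = Add(-2, 25857) = 25855)
Add(Function('Z')(-33, Pow(-8, 3)), Mul(-1, b)) = Add(Add(-88, Pow(-8, 3)), Mul(-1, 25855)) = Add(Add(-88, -512), -25855) = Add(-600, -25855) = -26455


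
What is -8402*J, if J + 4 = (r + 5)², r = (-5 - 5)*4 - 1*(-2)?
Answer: -9116170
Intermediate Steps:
r = -38 (r = -10*4 + 2 = -40 + 2 = -38)
J = 1085 (J = -4 + (-38 + 5)² = -4 + (-33)² = -4 + 1089 = 1085)
-8402*J = -8402*1085 = -9116170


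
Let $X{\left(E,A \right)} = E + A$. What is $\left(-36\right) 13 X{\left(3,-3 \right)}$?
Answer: $0$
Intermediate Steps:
$X{\left(E,A \right)} = A + E$
$\left(-36\right) 13 X{\left(3,-3 \right)} = \left(-36\right) 13 \left(-3 + 3\right) = \left(-468\right) 0 = 0$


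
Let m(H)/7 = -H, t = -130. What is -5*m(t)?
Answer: -4550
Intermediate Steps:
m(H) = -7*H (m(H) = 7*(-H) = -7*H)
-5*m(t) = -(-35)*(-130) = -5*910 = -4550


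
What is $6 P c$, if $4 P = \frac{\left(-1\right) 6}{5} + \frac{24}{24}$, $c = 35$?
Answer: $- \frac{21}{2} \approx -10.5$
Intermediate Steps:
$P = - \frac{1}{20}$ ($P = \frac{\frac{\left(-1\right) 6}{5} + \frac{24}{24}}{4} = \frac{\left(-6\right) \frac{1}{5} + 24 \cdot \frac{1}{24}}{4} = \frac{- \frac{6}{5} + 1}{4} = \frac{1}{4} \left(- \frac{1}{5}\right) = - \frac{1}{20} \approx -0.05$)
$6 P c = 6 \left(- \frac{1}{20}\right) 35 = \left(- \frac{3}{10}\right) 35 = - \frac{21}{2}$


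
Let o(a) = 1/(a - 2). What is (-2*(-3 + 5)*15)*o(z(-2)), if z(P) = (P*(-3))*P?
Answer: 30/7 ≈ 4.2857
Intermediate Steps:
z(P) = -3*P² (z(P) = (-3*P)*P = -3*P²)
o(a) = 1/(-2 + a)
(-2*(-3 + 5)*15)*o(z(-2)) = (-2*(-3 + 5)*15)/(-2 - 3*(-2)²) = (-2*2*15)/(-2 - 3*4) = (-4*15)/(-2 - 12) = -60/(-14) = -60*(-1/14) = 30/7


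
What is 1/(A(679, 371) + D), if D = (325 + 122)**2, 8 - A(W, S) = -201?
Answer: 1/200018 ≈ 4.9996e-6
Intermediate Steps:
A(W, S) = 209 (A(W, S) = 8 - 1*(-201) = 8 + 201 = 209)
D = 199809 (D = 447**2 = 199809)
1/(A(679, 371) + D) = 1/(209 + 199809) = 1/200018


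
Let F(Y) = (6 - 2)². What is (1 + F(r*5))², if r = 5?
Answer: 289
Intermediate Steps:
F(Y) = 16 (F(Y) = 4² = 16)
(1 + F(r*5))² = (1 + 16)² = 17² = 289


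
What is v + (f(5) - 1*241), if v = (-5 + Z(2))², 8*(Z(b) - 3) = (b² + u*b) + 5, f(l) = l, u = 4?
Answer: -15103/64 ≈ -235.98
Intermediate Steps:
Z(b) = 29/8 + b/2 + b²/8 (Z(b) = 3 + ((b² + 4*b) + 5)/8 = 3 + (5 + b² + 4*b)/8 = 3 + (5/8 + b/2 + b²/8) = 29/8 + b/2 + b²/8)
v = 1/64 (v = (-5 + (29/8 + (½)*2 + (⅛)*2²))² = (-5 + (29/8 + 1 + (⅛)*4))² = (-5 + (29/8 + 1 + ½))² = (-5 + 41/8)² = (⅛)² = 1/64 ≈ 0.015625)
v + (f(5) - 1*241) = 1/64 + (5 - 1*241) = 1/64 + (5 - 241) = 1/64 - 236 = -15103/64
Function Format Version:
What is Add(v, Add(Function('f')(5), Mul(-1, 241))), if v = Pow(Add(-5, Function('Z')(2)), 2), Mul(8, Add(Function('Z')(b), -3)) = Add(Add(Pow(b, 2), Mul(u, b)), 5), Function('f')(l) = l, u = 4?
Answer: Rational(-15103, 64) ≈ -235.98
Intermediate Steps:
Function('Z')(b) = Add(Rational(29, 8), Mul(Rational(1, 2), b), Mul(Rational(1, 8), Pow(b, 2))) (Function('Z')(b) = Add(3, Mul(Rational(1, 8), Add(Add(Pow(b, 2), Mul(4, b)), 5))) = Add(3, Mul(Rational(1, 8), Add(5, Pow(b, 2), Mul(4, b)))) = Add(3, Add(Rational(5, 8), Mul(Rational(1, 2), b), Mul(Rational(1, 8), Pow(b, 2)))) = Add(Rational(29, 8), Mul(Rational(1, 2), b), Mul(Rational(1, 8), Pow(b, 2))))
v = Rational(1, 64) (v = Pow(Add(-5, Add(Rational(29, 8), Mul(Rational(1, 2), 2), Mul(Rational(1, 8), Pow(2, 2)))), 2) = Pow(Add(-5, Add(Rational(29, 8), 1, Mul(Rational(1, 8), 4))), 2) = Pow(Add(-5, Add(Rational(29, 8), 1, Rational(1, 2))), 2) = Pow(Add(-5, Rational(41, 8)), 2) = Pow(Rational(1, 8), 2) = Rational(1, 64) ≈ 0.015625)
Add(v, Add(Function('f')(5), Mul(-1, 241))) = Add(Rational(1, 64), Add(5, Mul(-1, 241))) = Add(Rational(1, 64), Add(5, -241)) = Add(Rational(1, 64), -236) = Rational(-15103, 64)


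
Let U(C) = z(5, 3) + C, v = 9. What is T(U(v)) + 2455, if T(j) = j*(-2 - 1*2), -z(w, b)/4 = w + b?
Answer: 2547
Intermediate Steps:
z(w, b) = -4*b - 4*w (z(w, b) = -4*(w + b) = -4*(b + w) = -4*b - 4*w)
U(C) = -32 + C (U(C) = (-4*3 - 4*5) + C = (-12 - 20) + C = -32 + C)
T(j) = -4*j (T(j) = j*(-2 - 2) = j*(-4) = -4*j)
T(U(v)) + 2455 = -4*(-32 + 9) + 2455 = -4*(-23) + 2455 = 92 + 2455 = 2547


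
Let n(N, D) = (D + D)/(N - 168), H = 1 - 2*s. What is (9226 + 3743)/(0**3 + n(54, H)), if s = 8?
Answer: 246411/5 ≈ 49282.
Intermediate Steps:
H = -15 (H = 1 - 2*8 = 1 - 16 = -15)
n(N, D) = 2*D/(-168 + N) (n(N, D) = (2*D)/(-168 + N) = 2*D/(-168 + N))
(9226 + 3743)/(0**3 + n(54, H)) = (9226 + 3743)/(0**3 + 2*(-15)/(-168 + 54)) = 12969/(0 + 2*(-15)/(-114)) = 12969/(0 + 2*(-15)*(-1/114)) = 12969/(0 + 5/19) = 12969/(5/19) = 12969*(19/5) = 246411/5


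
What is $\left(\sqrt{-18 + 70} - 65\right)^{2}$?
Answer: $4277 - 260 \sqrt{13} \approx 3339.6$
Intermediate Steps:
$\left(\sqrt{-18 + 70} - 65\right)^{2} = \left(\sqrt{52} - 65\right)^{2} = \left(2 \sqrt{13} - 65\right)^{2} = \left(-65 + 2 \sqrt{13}\right)^{2}$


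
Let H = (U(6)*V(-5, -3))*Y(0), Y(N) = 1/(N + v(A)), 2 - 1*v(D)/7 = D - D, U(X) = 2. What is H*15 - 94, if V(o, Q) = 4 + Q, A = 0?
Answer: -643/7 ≈ -91.857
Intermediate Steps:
v(D) = 14 (v(D) = 14 - 7*(D - D) = 14 - 7*0 = 14 + 0 = 14)
Y(N) = 1/(14 + N) (Y(N) = 1/(N + 14) = 1/(14 + N))
H = ⅐ (H = (2*(4 - 3))/(14 + 0) = (2*1)/14 = 2*(1/14) = ⅐ ≈ 0.14286)
H*15 - 94 = (⅐)*15 - 94 = 15/7 - 94 = -643/7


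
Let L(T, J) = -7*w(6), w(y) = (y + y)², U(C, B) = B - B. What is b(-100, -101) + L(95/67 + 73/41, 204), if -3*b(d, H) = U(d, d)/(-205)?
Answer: -1008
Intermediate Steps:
U(C, B) = 0
w(y) = 4*y² (w(y) = (2*y)² = 4*y²)
b(d, H) = 0 (b(d, H) = -0/(-205) = -0*(-1)/205 = -⅓*0 = 0)
L(T, J) = -1008 (L(T, J) = -28*6² = -28*36 = -7*144 = -1008)
b(-100, -101) + L(95/67 + 73/41, 204) = 0 - 1008 = -1008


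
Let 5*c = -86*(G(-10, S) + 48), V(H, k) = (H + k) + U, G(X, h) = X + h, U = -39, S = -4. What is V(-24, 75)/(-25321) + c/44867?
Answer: -76730624/5680386535 ≈ -0.013508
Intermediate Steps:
V(H, k) = -39 + H + k (V(H, k) = (H + k) - 39 = -39 + H + k)
c = -2924/5 (c = (-86*((-10 - 4) + 48))/5 = (-86*(-14 + 48))/5 = (-86*34)/5 = (⅕)*(-2924) = -2924/5 ≈ -584.80)
V(-24, 75)/(-25321) + c/44867 = (-39 - 24 + 75)/(-25321) - 2924/5/44867 = 12*(-1/25321) - 2924/5*1/44867 = -12/25321 - 2924/224335 = -76730624/5680386535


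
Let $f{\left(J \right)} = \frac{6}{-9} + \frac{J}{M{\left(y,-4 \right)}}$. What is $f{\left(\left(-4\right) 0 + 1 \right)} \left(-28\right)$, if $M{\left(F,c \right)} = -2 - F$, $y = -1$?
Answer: $\frac{140}{3} \approx 46.667$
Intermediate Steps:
$f{\left(J \right)} = - \frac{2}{3} - J$ ($f{\left(J \right)} = \frac{6}{-9} + \frac{J}{-2 - -1} = 6 \left(- \frac{1}{9}\right) + \frac{J}{-2 + 1} = - \frac{2}{3} + \frac{J}{-1} = - \frac{2}{3} + J \left(-1\right) = - \frac{2}{3} - J$)
$f{\left(\left(-4\right) 0 + 1 \right)} \left(-28\right) = \left(- \frac{2}{3} - \left(\left(-4\right) 0 + 1\right)\right) \left(-28\right) = \left(- \frac{2}{3} - \left(0 + 1\right)\right) \left(-28\right) = \left(- \frac{2}{3} - 1\right) \left(-28\right) = \left(- \frac{5}{3}\right) \left(-28\right) = \frac{140}{3}$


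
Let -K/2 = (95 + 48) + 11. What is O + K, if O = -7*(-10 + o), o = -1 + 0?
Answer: -231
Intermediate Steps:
o = -1
K = -308 (K = -2*((95 + 48) + 11) = -2*(143 + 11) = -2*154 = -308)
O = 77 (O = -7*(-10 - 1) = -7*(-11) = 77)
O + K = 77 - 308 = -231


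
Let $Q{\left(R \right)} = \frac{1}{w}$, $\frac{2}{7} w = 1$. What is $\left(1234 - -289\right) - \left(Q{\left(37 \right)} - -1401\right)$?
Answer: $\frac{852}{7} \approx 121.71$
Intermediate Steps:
$w = \frac{7}{2}$ ($w = \frac{7}{2} \cdot 1 = \frac{7}{2} \approx 3.5$)
$Q{\left(R \right)} = \frac{2}{7}$ ($Q{\left(R \right)} = \frac{1}{\frac{7}{2}} = \frac{2}{7}$)
$\left(1234 - -289\right) - \left(Q{\left(37 \right)} - -1401\right) = \left(1234 - -289\right) - \left(\frac{2}{7} - -1401\right) = \left(1234 + 289\right) - \left(\frac{2}{7} + 1401\right) = 1523 - \frac{9809}{7} = \frac{852}{7}$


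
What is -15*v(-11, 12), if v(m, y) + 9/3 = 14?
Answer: -165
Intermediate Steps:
v(m, y) = 11 (v(m, y) = -3 + 14 = 11)
-15*v(-11, 12) = -15*11 = -165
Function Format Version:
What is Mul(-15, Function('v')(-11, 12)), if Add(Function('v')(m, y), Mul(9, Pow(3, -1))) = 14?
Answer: -165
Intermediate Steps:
Function('v')(m, y) = 11 (Function('v')(m, y) = Add(-3, 14) = 11)
Mul(-15, Function('v')(-11, 12)) = Mul(-15, 11) = -165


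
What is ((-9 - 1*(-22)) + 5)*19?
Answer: 342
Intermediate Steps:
((-9 - 1*(-22)) + 5)*19 = ((-9 + 22) + 5)*19 = (13 + 5)*19 = 18*19 = 342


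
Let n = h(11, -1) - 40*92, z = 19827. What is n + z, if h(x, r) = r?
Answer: 16146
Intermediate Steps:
n = -3681 (n = -1 - 40*92 = -1 - 3680 = -3681)
n + z = -3681 + 19827 = 16146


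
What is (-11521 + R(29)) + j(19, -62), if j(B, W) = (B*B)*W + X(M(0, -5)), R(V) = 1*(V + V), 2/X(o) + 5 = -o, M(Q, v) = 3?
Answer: -135381/4 ≈ -33845.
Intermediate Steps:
X(o) = 2/(-5 - o)
R(V) = 2*V (R(V) = 1*(2*V) = 2*V)
j(B, W) = -¼ + W*B² (j(B, W) = (B*B)*W - 2/(5 + 3) = B²*W - 2/8 = W*B² - 2*⅛ = W*B² - ¼ = -¼ + W*B²)
(-11521 + R(29)) + j(19, -62) = (-11521 + 2*29) + (-¼ - 62*19²) = (-11521 + 58) + (-¼ - 62*361) = -11463 + (-¼ - 22382) = -11463 - 89529/4 = -135381/4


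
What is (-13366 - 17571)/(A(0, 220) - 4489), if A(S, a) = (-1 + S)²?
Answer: 30937/4488 ≈ 6.8933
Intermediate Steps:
(-13366 - 17571)/(A(0, 220) - 4489) = (-13366 - 17571)/((-1 + 0)² - 4489) = -30937/((-1)² - 4489) = -30937/(1 - 4489) = -30937/(-4488) = -30937*(-1/4488) = 30937/4488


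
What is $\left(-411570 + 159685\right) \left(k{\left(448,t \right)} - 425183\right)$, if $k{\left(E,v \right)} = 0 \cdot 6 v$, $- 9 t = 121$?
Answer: $107097219955$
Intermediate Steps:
$t = - \frac{121}{9}$ ($t = \left(- \frac{1}{9}\right) 121 = - \frac{121}{9} \approx -13.444$)
$k{\left(E,v \right)} = 0$ ($k{\left(E,v \right)} = 0 v = 0$)
$\left(-411570 + 159685\right) \left(k{\left(448,t \right)} - 425183\right) = \left(-411570 + 159685\right) \left(0 - 425183\right) = \left(-251885\right) \left(-425183\right) = 107097219955$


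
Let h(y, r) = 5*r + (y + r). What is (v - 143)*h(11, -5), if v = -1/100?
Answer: 271719/100 ≈ 2717.2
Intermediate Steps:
h(y, r) = y + 6*r (h(y, r) = 5*r + (r + y) = y + 6*r)
v = -1/100 (v = -1*1/100 = -1/100 ≈ -0.010000)
(v - 143)*h(11, -5) = (-1/100 - 143)*(11 + 6*(-5)) = -14301*(11 - 30)/100 = -14301/100*(-19) = 271719/100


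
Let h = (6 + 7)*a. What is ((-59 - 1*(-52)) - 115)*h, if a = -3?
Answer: 4758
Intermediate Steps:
h = -39 (h = (6 + 7)*(-3) = 13*(-3) = -39)
((-59 - 1*(-52)) - 115)*h = ((-59 - 1*(-52)) - 115)*(-39) = ((-59 + 52) - 115)*(-39) = (-7 - 115)*(-39) = -122*(-39) = 4758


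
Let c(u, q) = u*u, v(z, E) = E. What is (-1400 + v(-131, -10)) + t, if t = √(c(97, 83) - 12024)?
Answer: -1410 + I*√2615 ≈ -1410.0 + 51.137*I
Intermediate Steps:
c(u, q) = u²
t = I*√2615 (t = √(97² - 12024) = √(9409 - 12024) = √(-2615) = I*√2615 ≈ 51.137*I)
(-1400 + v(-131, -10)) + t = (-1400 - 10) + I*√2615 = -1410 + I*√2615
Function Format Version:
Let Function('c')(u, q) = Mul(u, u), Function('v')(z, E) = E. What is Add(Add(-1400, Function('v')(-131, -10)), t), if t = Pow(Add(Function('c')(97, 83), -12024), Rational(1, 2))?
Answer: Add(-1410, Mul(I, Pow(2615, Rational(1, 2)))) ≈ Add(-1410.0, Mul(51.137, I))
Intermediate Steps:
Function('c')(u, q) = Pow(u, 2)
t = Mul(I, Pow(2615, Rational(1, 2))) (t = Pow(Add(Pow(97, 2), -12024), Rational(1, 2)) = Pow(Add(9409, -12024), Rational(1, 2)) = Pow(-2615, Rational(1, 2)) = Mul(I, Pow(2615, Rational(1, 2))) ≈ Mul(51.137, I))
Add(Add(-1400, Function('v')(-131, -10)), t) = Add(Add(-1400, -10), Mul(I, Pow(2615, Rational(1, 2)))) = Add(-1410, Mul(I, Pow(2615, Rational(1, 2))))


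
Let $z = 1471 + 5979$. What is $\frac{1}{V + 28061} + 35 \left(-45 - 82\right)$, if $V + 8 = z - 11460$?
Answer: $- \frac{106871134}{24043} \approx -4445.0$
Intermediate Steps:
$z = 7450$
$V = -4018$ ($V = -8 + \left(7450 - 11460\right) = -8 - 4010 = -4018$)
$\frac{1}{V + 28061} + 35 \left(-45 - 82\right) = \frac{1}{-4018 + 28061} + 35 \left(-45 - 82\right) = \frac{1}{24043} + 35 \left(-127\right) = \frac{1}{24043} - 4445 = - \frac{106871134}{24043}$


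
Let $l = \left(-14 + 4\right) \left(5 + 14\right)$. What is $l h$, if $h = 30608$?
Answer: $-5815520$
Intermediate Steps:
$l = -190$ ($l = \left(-10\right) 19 = -190$)
$l h = \left(-190\right) 30608 = -5815520$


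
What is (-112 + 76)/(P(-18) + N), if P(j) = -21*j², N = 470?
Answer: 18/3167 ≈ 0.0056836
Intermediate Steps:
(-112 + 76)/(P(-18) + N) = (-112 + 76)/(-21*(-18)² + 470) = -36/(-21*324 + 470) = -36/(-6804 + 470) = -36/(-6334) = -36*(-1/6334) = 18/3167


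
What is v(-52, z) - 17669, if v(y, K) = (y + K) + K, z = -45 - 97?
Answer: -18005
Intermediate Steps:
z = -142
v(y, K) = y + 2*K (v(y, K) = (K + y) + K = y + 2*K)
v(-52, z) - 17669 = (-52 + 2*(-142)) - 17669 = (-52 - 284) - 17669 = -336 - 17669 = -18005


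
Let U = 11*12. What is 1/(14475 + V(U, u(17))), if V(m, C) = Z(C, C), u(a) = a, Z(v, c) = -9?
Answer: 1/14466 ≈ 6.9128e-5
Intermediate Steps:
U = 132
V(m, C) = -9
1/(14475 + V(U, u(17))) = 1/(14475 - 9) = 1/14466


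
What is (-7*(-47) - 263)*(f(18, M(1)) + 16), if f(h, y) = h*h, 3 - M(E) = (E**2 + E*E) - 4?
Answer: 22440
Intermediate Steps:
M(E) = 7 - 2*E**2 (M(E) = 3 - ((E**2 + E*E) - 4) = 3 - ((E**2 + E**2) - 4) = 3 - (2*E**2 - 4) = 3 - (-4 + 2*E**2) = 3 + (4 - 2*E**2) = 7 - 2*E**2)
f(h, y) = h**2
(-7*(-47) - 263)*(f(18, M(1)) + 16) = (-7*(-47) - 263)*(18**2 + 16) = (329 - 263)*(324 + 16) = 66*340 = 22440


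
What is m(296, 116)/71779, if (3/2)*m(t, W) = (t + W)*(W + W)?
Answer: 191168/215337 ≈ 0.88776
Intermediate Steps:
m(t, W) = 4*W*(W + t)/3 (m(t, W) = 2*((t + W)*(W + W))/3 = 2*((W + t)*(2*W))/3 = 2*(2*W*(W + t))/3 = 4*W*(W + t)/3)
m(296, 116)/71779 = ((4/3)*116*(116 + 296))/71779 = ((4/3)*116*412)*(1/71779) = (191168/3)*(1/71779) = 191168/215337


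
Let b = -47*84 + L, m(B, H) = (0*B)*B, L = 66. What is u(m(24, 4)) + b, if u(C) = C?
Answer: -3882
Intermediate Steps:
m(B, H) = 0 (m(B, H) = 0*B = 0)
b = -3882 (b = -47*84 + 66 = -3948 + 66 = -3882)
u(m(24, 4)) + b = 0 - 3882 = -3882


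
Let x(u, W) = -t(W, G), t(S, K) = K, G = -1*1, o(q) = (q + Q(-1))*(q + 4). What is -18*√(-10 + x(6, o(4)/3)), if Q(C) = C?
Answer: -54*I ≈ -54.0*I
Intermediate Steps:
o(q) = (-1 + q)*(4 + q) (o(q) = (q - 1)*(q + 4) = (-1 + q)*(4 + q))
G = -1
x(u, W) = 1 (x(u, W) = -1*(-1) = 1)
-18*√(-10 + x(6, o(4)/3)) = -18*√(-10 + 1) = -54*I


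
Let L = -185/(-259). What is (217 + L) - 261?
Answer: -303/7 ≈ -43.286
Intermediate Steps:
L = 5/7 (L = -185*(-1/259) = 5/7 ≈ 0.71429)
(217 + L) - 261 = (217 + 5/7) - 261 = 1524/7 - 261 = -303/7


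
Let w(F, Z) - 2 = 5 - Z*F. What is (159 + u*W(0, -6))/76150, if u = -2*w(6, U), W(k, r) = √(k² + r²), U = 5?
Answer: 87/15230 ≈ 0.0057124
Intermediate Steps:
w(F, Z) = 7 - F*Z (w(F, Z) = 2 + (5 - Z*F) = 2 + (5 - F*Z) = 7 - F*Z)
u = 46 (u = -2*(7 - 1*6*5) = -2*(7 - 30) = -2*(-23) = 46)
(159 + u*W(0, -6))/76150 = (159 + 46*√(0² + (-6)²))/76150 = (159 + 46*√(0 + 36))*(1/76150) = (159 + 46*√36)*(1/76150) = (159 + 46*6)*(1/76150) = (159 + 276)*(1/76150) = 435*(1/76150) = 87/15230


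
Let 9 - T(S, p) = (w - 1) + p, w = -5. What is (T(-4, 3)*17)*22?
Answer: 4488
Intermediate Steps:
T(S, p) = 15 - p (T(S, p) = 9 - ((-5 - 1) + p) = 9 - (-6 + p) = 9 + (6 - p) = 15 - p)
(T(-4, 3)*17)*22 = ((15 - 1*3)*17)*22 = ((15 - 3)*17)*22 = (12*17)*22 = 204*22 = 4488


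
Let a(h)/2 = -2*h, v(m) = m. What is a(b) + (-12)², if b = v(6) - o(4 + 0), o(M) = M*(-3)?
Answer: 72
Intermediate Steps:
o(M) = -3*M
b = 18 (b = 6 - (-3)*(4 + 0) = 6 - (-3)*4 = 6 - 1*(-12) = 6 + 12 = 18)
a(h) = -4*h (a(h) = 2*(-2*h) = -4*h)
a(b) + (-12)² = -4*18 + (-12)² = -72 + 144 = 72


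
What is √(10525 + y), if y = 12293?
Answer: √22818 ≈ 151.06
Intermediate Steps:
√(10525 + y) = √(10525 + 12293) = √22818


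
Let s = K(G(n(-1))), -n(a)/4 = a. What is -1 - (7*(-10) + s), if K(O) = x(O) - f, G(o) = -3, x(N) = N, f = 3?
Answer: 75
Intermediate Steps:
n(a) = -4*a
K(O) = -3 + O (K(O) = O - 1*3 = O - 3 = -3 + O)
s = -6 (s = -3 - 3 = -6)
-1 - (7*(-10) + s) = -1 - (7*(-10) - 6) = -1 - (-70 - 6) = -1 - 1*(-76) = -1 + 76 = 75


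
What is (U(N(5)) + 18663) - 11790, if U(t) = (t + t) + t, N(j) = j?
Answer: 6888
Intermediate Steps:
U(t) = 3*t (U(t) = 2*t + t = 3*t)
(U(N(5)) + 18663) - 11790 = (3*5 + 18663) - 11790 = (15 + 18663) - 11790 = 18678 - 11790 = 6888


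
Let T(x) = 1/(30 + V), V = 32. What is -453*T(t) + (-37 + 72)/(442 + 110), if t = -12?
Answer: -123943/17112 ≈ -7.2430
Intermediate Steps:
T(x) = 1/62 (T(x) = 1/(30 + 32) = 1/62)
-453*T(t) + (-37 + 72)/(442 + 110) = -453*1/62 + (-37 + 72)/(442 + 110) = -453/62 + 35/552 = -123943/17112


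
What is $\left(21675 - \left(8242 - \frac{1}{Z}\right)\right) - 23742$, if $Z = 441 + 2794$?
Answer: $- \frac{33349614}{3235} \approx -10309.0$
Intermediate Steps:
$Z = 3235$
$\left(21675 - \left(8242 - \frac{1}{Z}\right)\right) - 23742 = \left(21675 - \left(8242 - \frac{1}{3235}\right)\right) - 23742 = \left(21675 + \left(\left(-5647 + \frac{1}{3235}\right) - 2595\right)\right) - 23742 = \left(21675 - \frac{26662869}{3235}\right) - 23742 = \frac{43455756}{3235} - 23742 = - \frac{33349614}{3235}$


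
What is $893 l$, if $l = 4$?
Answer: $3572$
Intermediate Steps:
$893 l = 893 \cdot 4 = 3572$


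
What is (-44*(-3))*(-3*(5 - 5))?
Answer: 0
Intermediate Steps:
(-44*(-3))*(-3*(5 - 5)) = 132*(-3*0) = 132*0 = 0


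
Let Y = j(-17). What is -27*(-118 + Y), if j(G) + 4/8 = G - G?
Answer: 6399/2 ≈ 3199.5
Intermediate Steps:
j(G) = -½ (j(G) = -½ + (G - G) = -½ + 0 = -½)
Y = -½ ≈ -0.50000
-27*(-118 + Y) = -27*(-118 - ½) = -27*(-237/2) = 6399/2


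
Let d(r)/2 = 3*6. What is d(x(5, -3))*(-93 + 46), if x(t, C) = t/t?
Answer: -1692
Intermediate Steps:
x(t, C) = 1
d(r) = 36 (d(r) = 2*(3*6) = 2*18 = 36)
d(x(5, -3))*(-93 + 46) = 36*(-93 + 46) = 36*(-47) = -1692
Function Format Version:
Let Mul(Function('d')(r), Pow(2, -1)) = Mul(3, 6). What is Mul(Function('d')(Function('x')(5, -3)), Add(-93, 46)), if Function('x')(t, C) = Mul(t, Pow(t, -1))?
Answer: -1692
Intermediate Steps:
Function('x')(t, C) = 1
Function('d')(r) = 36 (Function('d')(r) = Mul(2, Mul(3, 6)) = Mul(2, 18) = 36)
Mul(Function('d')(Function('x')(5, -3)), Add(-93, 46)) = Mul(36, Add(-93, 46)) = Mul(36, -47) = -1692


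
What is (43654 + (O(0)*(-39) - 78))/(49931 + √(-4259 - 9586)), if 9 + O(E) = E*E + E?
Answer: 2193319037/2493118606 - 43927*I*√13845/2493118606 ≈ 0.87975 - 0.0020732*I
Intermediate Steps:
O(E) = -9 + E + E² (O(E) = -9 + (E*E + E) = -9 + (E² + E) = -9 + (E + E²) = -9 + E + E²)
(43654 + (O(0)*(-39) - 78))/(49931 + √(-4259 - 9586)) = (43654 + ((-9 + 0 + 0²)*(-39) - 78))/(49931 + √(-4259 - 9586)) = (43654 + ((-9 + 0 + 0)*(-39) - 78))/(49931 + √(-13845)) = (43654 + (-9*(-39) - 78))/(49931 + I*√13845) = (43654 + (351 - 78))/(49931 + I*√13845) = (43654 + 273)/(49931 + I*√13845) = 43927/(49931 + I*√13845)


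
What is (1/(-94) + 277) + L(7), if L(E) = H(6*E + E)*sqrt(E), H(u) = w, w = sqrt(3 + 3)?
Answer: 26037/94 + sqrt(42) ≈ 283.47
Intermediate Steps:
w = sqrt(6) ≈ 2.4495
H(u) = sqrt(6)
L(E) = sqrt(6)*sqrt(E)
(1/(-94) + 277) + L(7) = (1/(-94) + 277) + sqrt(6)*sqrt(7) = (-1/94 + 277) + sqrt(42) = 26037/94 + sqrt(42)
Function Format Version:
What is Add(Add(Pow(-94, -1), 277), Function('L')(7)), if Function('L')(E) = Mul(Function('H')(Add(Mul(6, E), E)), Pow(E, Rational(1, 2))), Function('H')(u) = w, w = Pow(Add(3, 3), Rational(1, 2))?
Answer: Add(Rational(26037, 94), Pow(42, Rational(1, 2))) ≈ 283.47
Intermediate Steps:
w = Pow(6, Rational(1, 2)) ≈ 2.4495
Function('H')(u) = Pow(6, Rational(1, 2))
Function('L')(E) = Mul(Pow(6, Rational(1, 2)), Pow(E, Rational(1, 2)))
Add(Add(Pow(-94, -1), 277), Function('L')(7)) = Add(Add(Pow(-94, -1), 277), Mul(Pow(6, Rational(1, 2)), Pow(7, Rational(1, 2)))) = Add(Add(Rational(-1, 94), 277), Pow(42, Rational(1, 2))) = Add(Rational(26037, 94), Pow(42, Rational(1, 2)))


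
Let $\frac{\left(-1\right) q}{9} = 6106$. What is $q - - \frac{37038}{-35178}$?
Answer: $- \frac{322201475}{5863} \approx -54955.0$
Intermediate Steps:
$q = -54954$ ($q = \left(-9\right) 6106 = -54954$)
$q - - \frac{37038}{-35178} = -54954 - - \frac{37038}{-35178} = -54954 - \left(-37038\right) \left(- \frac{1}{35178}\right) = -54954 - \frac{6173}{5863} = - \frac{322201475}{5863}$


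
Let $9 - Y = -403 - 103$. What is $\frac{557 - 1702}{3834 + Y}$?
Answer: $- \frac{1145}{4349} \approx -0.26328$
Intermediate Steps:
$Y = 515$ ($Y = 9 - \left(-403 - 103\right) = 9 - -506 = 9 + 506 = 515$)
$\frac{557 - 1702}{3834 + Y} = \frac{557 - 1702}{3834 + 515} = - \frac{1145}{4349}$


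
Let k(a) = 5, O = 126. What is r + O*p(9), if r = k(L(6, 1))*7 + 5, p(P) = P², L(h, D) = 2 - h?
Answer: 10246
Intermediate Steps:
r = 40 (r = 5*7 + 5 = 35 + 5 = 40)
r + O*p(9) = 40 + 126*9² = 40 + 126*81 = 40 + 10206 = 10246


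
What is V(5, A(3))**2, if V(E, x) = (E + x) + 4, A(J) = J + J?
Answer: 225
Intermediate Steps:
A(J) = 2*J
V(E, x) = 4 + E + x
V(5, A(3))**2 = (4 + 5 + 2*3)**2 = (4 + 5 + 6)**2 = 15**2 = 225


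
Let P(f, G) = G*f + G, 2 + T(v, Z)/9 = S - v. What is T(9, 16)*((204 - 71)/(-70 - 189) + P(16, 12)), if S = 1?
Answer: -677610/37 ≈ -18314.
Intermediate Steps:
T(v, Z) = -9 - 9*v (T(v, Z) = -18 + 9*(1 - v) = -18 + (9 - 9*v) = -9 - 9*v)
P(f, G) = G + G*f
T(9, 16)*((204 - 71)/(-70 - 189) + P(16, 12)) = (-9 - 9*9)*((204 - 71)/(-70 - 189) + 12*(1 + 16)) = (-9 - 81)*(133/(-259) + 12*17) = -90*(133*(-1/259) + 204) = -90*(-19/37 + 204) = -90*7529/37 = -677610/37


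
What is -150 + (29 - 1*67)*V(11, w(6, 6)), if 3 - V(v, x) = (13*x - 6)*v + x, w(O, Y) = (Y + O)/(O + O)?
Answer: 2700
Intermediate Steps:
w(O, Y) = (O + Y)/(2*O) (w(O, Y) = (O + Y)/((2*O)) = (O + Y)*(1/(2*O)) = (O + Y)/(2*O))
V(v, x) = 3 - x - v*(-6 + 13*x) (V(v, x) = 3 - ((13*x - 6)*v + x) = 3 - ((-6 + 13*x)*v + x) = 3 - (v*(-6 + 13*x) + x) = 3 - (x + v*(-6 + 13*x)) = 3 + (-x - v*(-6 + 13*x)) = 3 - x - v*(-6 + 13*x))
-150 + (29 - 1*67)*V(11, w(6, 6)) = -150 + (29 - 1*67)*(3 - (6 + 6)/(2*6) + 6*11 - 13*11*(1/2)*(6 + 6)/6) = -150 + (29 - 67)*(3 - 12/(2*6) + 66 - 13*11*(1/2)*(1/6)*12) = -150 - 38*(3 - 1*1 + 66 - 13*11*1) = -150 - 38*(3 - 1 + 66 - 143) = -150 - 38*(-75) = -150 + 2850 = 2700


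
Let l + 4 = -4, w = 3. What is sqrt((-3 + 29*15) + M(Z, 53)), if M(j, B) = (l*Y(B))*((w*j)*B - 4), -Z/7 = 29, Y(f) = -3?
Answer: 2*I*sqrt(193578) ≈ 879.95*I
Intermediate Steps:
Z = -203 (Z = -7*29 = -203)
l = -8 (l = -4 - 4 = -8)
M(j, B) = -96 + 72*B*j (M(j, B) = (-8*(-3))*((3*j)*B - 4) = 24*(3*B*j - 4) = 24*(-4 + 3*B*j) = -96 + 72*B*j)
sqrt((-3 + 29*15) + M(Z, 53)) = sqrt((-3 + 29*15) + (-96 + 72*53*(-203))) = sqrt((-3 + 435) + (-96 - 774648)) = sqrt(432 - 774744) = sqrt(-774312) = 2*I*sqrt(193578)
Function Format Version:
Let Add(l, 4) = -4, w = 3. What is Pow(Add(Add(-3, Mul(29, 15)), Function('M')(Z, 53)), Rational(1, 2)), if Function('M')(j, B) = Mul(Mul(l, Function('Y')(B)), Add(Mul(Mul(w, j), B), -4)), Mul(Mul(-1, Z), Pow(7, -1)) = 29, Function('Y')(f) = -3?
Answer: Mul(2, I, Pow(193578, Rational(1, 2))) ≈ Mul(879.95, I)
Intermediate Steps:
Z = -203 (Z = Mul(-7, 29) = -203)
l = -8 (l = Add(-4, -4) = -8)
Function('M')(j, B) = Add(-96, Mul(72, B, j)) (Function('M')(j, B) = Mul(Mul(-8, -3), Add(Mul(Mul(3, j), B), -4)) = Mul(24, Add(Mul(3, B, j), -4)) = Mul(24, Add(-4, Mul(3, B, j))) = Add(-96, Mul(72, B, j)))
Pow(Add(Add(-3, Mul(29, 15)), Function('M')(Z, 53)), Rational(1, 2)) = Pow(Add(Add(-3, Mul(29, 15)), Add(-96, Mul(72, 53, -203))), Rational(1, 2)) = Pow(Add(Add(-3, 435), Add(-96, -774648)), Rational(1, 2)) = Pow(Add(432, -774744), Rational(1, 2)) = Pow(-774312, Rational(1, 2)) = Mul(2, I, Pow(193578, Rational(1, 2)))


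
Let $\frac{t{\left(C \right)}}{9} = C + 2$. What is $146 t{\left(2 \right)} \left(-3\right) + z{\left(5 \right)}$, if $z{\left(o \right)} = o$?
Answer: $-15763$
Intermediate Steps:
$t{\left(C \right)} = 18 + 9 C$ ($t{\left(C \right)} = 9 \left(C + 2\right) = 9 \left(2 + C\right) = 18 + 9 C$)
$146 t{\left(2 \right)} \left(-3\right) + z{\left(5 \right)} = 146 \left(18 + 9 \cdot 2\right) \left(-3\right) + 5 = 146 \left(18 + 18\right) \left(-3\right) + 5 = 146 \cdot 36 \left(-3\right) + 5 = 146 \left(-108\right) + 5 = -15768 + 5 = -15763$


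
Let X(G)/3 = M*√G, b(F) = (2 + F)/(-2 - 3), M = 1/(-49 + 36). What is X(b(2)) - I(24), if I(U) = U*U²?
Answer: -13824 - 6*I*√5/65 ≈ -13824.0 - 0.20641*I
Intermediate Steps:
I(U) = U³
M = -1/13 (M = 1/(-13) = -1/13 ≈ -0.076923)
b(F) = -⅖ - F/5 (b(F) = (2 + F)/(-5) = (2 + F)*(-⅕) = -⅖ - F/5)
X(G) = -3*√G/13 (X(G) = 3*(-√G/13) = -3*√G/13)
X(b(2)) - I(24) = -3*√(-⅖ - ⅕*2)/13 - 1*24³ = -3*√(-⅖ - ⅖)/13 - 1*13824 = -6*I*√5/65 - 13824 = -13824 - 6*I*√5/65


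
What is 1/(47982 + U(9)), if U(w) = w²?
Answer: 1/48063 ≈ 2.0806e-5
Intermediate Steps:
1/(47982 + U(9)) = 1/(47982 + 9²) = 1/(47982 + 81) = 1/48063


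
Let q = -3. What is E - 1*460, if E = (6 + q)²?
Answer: -451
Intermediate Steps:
E = 9 (E = (6 - 3)² = 3² = 9)
E - 1*460 = 9 - 1*460 = 9 - 460 = -451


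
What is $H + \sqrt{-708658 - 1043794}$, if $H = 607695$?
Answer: $607695 + 2 i \sqrt{438113} \approx 6.077 \cdot 10^{5} + 1323.8 i$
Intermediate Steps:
$H + \sqrt{-708658 - 1043794} = 607695 + \sqrt{-708658 - 1043794} = 607695 + \sqrt{-1752452} = 607695 + 2 i \sqrt{438113}$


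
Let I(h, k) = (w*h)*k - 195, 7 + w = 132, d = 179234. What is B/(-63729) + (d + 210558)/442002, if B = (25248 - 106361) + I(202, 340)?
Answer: -69144589204/521636027 ≈ -132.55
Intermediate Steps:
w = 125 (w = -7 + 132 = 125)
I(h, k) = -195 + 125*h*k (I(h, k) = (125*h)*k - 195 = 125*h*k - 195 = -195 + 125*h*k)
B = 8503692 (B = (25248 - 106361) + (-195 + 125*202*340) = -81113 + (-195 + 8585000) = -81113 + 8584805 = 8503692)
B/(-63729) + (d + 210558)/442002 = 8503692/(-63729) + (179234 + 210558)/442002 = 8503692*(-1/63729) + 389792*(1/442002) = -2834564/21243 + 194896/221001 = -69144589204/521636027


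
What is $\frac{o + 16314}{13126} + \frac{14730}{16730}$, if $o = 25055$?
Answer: $\frac{88544935}{21959798} \approx 4.0321$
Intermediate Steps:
$\frac{o + 16314}{13126} + \frac{14730}{16730} = \frac{25055 + 16314}{13126} + \frac{14730}{16730} = 41369 \cdot \frac{1}{13126} + 14730 \cdot \frac{1}{16730} = \frac{41369}{13126} + \frac{1473}{1673} = \frac{88544935}{21959798}$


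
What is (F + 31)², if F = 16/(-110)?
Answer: 2879809/3025 ≈ 952.00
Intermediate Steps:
F = -8/55 (F = 16*(-1/110) = -8/55 ≈ -0.14545)
(F + 31)² = (-8/55 + 31)² = (1697/55)² = 2879809/3025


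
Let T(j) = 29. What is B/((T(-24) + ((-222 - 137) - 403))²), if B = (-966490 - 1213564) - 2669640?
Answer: -4849694/537289 ≈ -9.0262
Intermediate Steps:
B = -4849694 (B = -2180054 - 2669640 = -4849694)
B/((T(-24) + ((-222 - 137) - 403))²) = -4849694/(29 + ((-222 - 137) - 403))² = -4849694/(29 + (-359 - 403))² = -4849694/(29 - 762)² = -4849694/((-733)²) = -4849694/537289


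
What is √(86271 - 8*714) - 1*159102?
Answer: -159102 + 3*√8951 ≈ -1.5882e+5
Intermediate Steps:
√(86271 - 8*714) - 1*159102 = √(86271 - 5712) - 159102 = √80559 - 159102 = 3*√8951 - 159102 = -159102 + 3*√8951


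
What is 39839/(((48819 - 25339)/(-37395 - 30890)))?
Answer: -544081223/4696 ≈ -1.1586e+5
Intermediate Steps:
39839/(((48819 - 25339)/(-37395 - 30890))) = 39839/((23480/(-68285))) = 39839/((23480*(-1/68285))) = 39839/(-4696/13657) = 39839*(-13657/4696) = -544081223/4696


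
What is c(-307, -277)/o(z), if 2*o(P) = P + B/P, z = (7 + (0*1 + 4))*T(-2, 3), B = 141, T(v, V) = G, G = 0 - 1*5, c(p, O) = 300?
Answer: -16500/1583 ≈ -10.423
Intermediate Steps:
G = -5 (G = 0 - 5 = -5)
T(v, V) = -5
z = -55 (z = (7 + (0*1 + 4))*(-5) = (7 + (0 + 4))*(-5) = (7 + 4)*(-5) = 11*(-5) = -55)
o(P) = P/2 + 141/(2*P) (o(P) = (P + 141/P)/2 = P/2 + 141/(2*P))
c(-307, -277)/o(z) = 300/(((1/2)*(141 + (-55)**2)/(-55))) = 300/(((1/2)*(-1/55)*(141 + 3025))) = 300/(((1/2)*(-1/55)*3166)) = 300/(-1583/55) = 300*(-55/1583) = -16500/1583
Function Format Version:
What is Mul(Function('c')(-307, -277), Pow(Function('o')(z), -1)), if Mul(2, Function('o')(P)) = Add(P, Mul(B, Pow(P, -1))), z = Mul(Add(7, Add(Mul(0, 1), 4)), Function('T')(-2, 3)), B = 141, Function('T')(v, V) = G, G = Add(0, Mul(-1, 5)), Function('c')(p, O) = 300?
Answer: Rational(-16500, 1583) ≈ -10.423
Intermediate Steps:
G = -5 (G = Add(0, -5) = -5)
Function('T')(v, V) = -5
z = -55 (z = Mul(Add(7, Add(Mul(0, 1), 4)), -5) = Mul(Add(7, Add(0, 4)), -5) = Mul(Add(7, 4), -5) = Mul(11, -5) = -55)
Function('o')(P) = Add(Mul(Rational(1, 2), P), Mul(Rational(141, 2), Pow(P, -1))) (Function('o')(P) = Mul(Rational(1, 2), Add(P, Mul(141, Pow(P, -1)))) = Add(Mul(Rational(1, 2), P), Mul(Rational(141, 2), Pow(P, -1))))
Mul(Function('c')(-307, -277), Pow(Function('o')(z), -1)) = Mul(300, Pow(Mul(Rational(1, 2), Pow(-55, -1), Add(141, Pow(-55, 2))), -1)) = Mul(300, Pow(Mul(Rational(1, 2), Rational(-1, 55), Add(141, 3025)), -1)) = Mul(300, Pow(Mul(Rational(1, 2), Rational(-1, 55), 3166), -1)) = Mul(300, Pow(Rational(-1583, 55), -1)) = Mul(300, Rational(-55, 1583)) = Rational(-16500, 1583)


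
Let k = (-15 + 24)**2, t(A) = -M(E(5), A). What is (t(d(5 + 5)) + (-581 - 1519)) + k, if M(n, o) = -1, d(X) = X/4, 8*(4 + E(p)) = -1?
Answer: -2018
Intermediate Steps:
E(p) = -33/8 (E(p) = -4 + (1/8)*(-1) = -4 - 1/8 = -33/8)
d(X) = X/4 (d(X) = X*(1/4) = X/4)
t(A) = 1 (t(A) = -1*(-1) = 1)
k = 81 (k = 9**2 = 81)
(t(d(5 + 5)) + (-581 - 1519)) + k = (1 + (-581 - 1519)) + 81 = (1 - 2100) + 81 = -2099 + 81 = -2018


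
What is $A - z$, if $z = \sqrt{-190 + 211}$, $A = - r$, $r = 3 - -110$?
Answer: $-113 - \sqrt{21} \approx -117.58$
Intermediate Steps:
$r = 113$ ($r = 3 + 110 = 113$)
$A = -113$ ($A = \left(-1\right) 113 = -113$)
$z = \sqrt{21} \approx 4.5826$
$A - z = -113 - \sqrt{21}$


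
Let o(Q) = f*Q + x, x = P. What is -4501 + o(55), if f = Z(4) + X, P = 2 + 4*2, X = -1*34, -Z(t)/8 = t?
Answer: -8121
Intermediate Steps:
Z(t) = -8*t
X = -34
P = 10 (P = 2 + 8 = 10)
x = 10
f = -66 (f = -8*4 - 34 = -32 - 34 = -66)
o(Q) = 10 - 66*Q (o(Q) = -66*Q + 10 = 10 - 66*Q)
-4501 + o(55) = -4501 + (10 - 66*55) = -4501 + (10 - 3630) = -4501 - 3620 = -8121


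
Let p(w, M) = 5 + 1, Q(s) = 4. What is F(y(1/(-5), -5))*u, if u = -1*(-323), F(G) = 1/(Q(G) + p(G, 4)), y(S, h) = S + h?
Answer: 323/10 ≈ 32.300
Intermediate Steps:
p(w, M) = 6
F(G) = ⅒ (F(G) = 1/(4 + 6) = 1/10 = ⅒)
u = 323
F(y(1/(-5), -5))*u = (⅒)*323 = 323/10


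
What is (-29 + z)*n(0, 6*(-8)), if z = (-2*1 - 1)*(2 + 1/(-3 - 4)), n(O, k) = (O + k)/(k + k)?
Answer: -121/7 ≈ -17.286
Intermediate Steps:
n(O, k) = (O + k)/(2*k) (n(O, k) = (O + k)/((2*k)) = (O + k)*(1/(2*k)) = (O + k)/(2*k))
z = -39/7 (z = (-2 - 1)*(2 + 1/(-7)) = -3*(2 - ⅐) = -3*13/7 = -39/7 ≈ -5.5714)
(-29 + z)*n(0, 6*(-8)) = (-29 - 39/7)*((0 + 6*(-8))/(2*((6*(-8))))) = -121*(0 - 48)/(7*(-48)) = -121*(-1)*(-48)/(7*48) = -242/7*½ = -121/7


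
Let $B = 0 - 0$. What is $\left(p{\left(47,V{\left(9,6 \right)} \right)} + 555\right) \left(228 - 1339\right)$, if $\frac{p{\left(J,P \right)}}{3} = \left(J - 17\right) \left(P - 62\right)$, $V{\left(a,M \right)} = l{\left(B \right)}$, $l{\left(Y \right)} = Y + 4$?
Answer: $5182815$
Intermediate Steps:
$B = 0$ ($B = 0 + 0 = 0$)
$l{\left(Y \right)} = 4 + Y$
$V{\left(a,M \right)} = 4$ ($V{\left(a,M \right)} = 4 + 0 = 4$)
$p{\left(J,P \right)} = 3 \left(-62 + P\right) \left(-17 + J\right)$ ($p{\left(J,P \right)} = 3 \left(J - 17\right) \left(P - 62\right) = 3 \left(-17 + J\right) \left(-62 + P\right) = 3 \left(-62 + P\right) \left(-17 + J\right)$)
$\left(p{\left(47,V{\left(9,6 \right)} \right)} + 555\right) \left(228 - 1339\right) = \left(\left(3162 - 8742 - 204 + 3 \cdot 47 \cdot 4\right) + 555\right) \left(228 - 1339\right) = \left(\left(3162 - 8742 - 204 + 564\right) + 555\right) \left(-1111\right) = \left(-5220 + 555\right) \left(-1111\right) = \left(-4665\right) \left(-1111\right) = 5182815$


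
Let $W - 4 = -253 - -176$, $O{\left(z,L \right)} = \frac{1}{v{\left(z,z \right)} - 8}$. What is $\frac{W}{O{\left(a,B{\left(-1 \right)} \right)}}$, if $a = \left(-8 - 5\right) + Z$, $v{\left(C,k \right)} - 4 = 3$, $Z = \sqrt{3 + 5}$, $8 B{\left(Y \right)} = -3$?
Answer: $73$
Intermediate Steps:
$B{\left(Y \right)} = - \frac{3}{8}$ ($B{\left(Y \right)} = \frac{1}{8} \left(-3\right) = - \frac{3}{8}$)
$Z = 2 \sqrt{2}$ ($Z = \sqrt{8} = 2 \sqrt{2} \approx 2.8284$)
$v{\left(C,k \right)} = 7$ ($v{\left(C,k \right)} = 4 + 3 = 7$)
$a = -13 + 2 \sqrt{2}$ ($a = \left(-8 - 5\right) + 2 \sqrt{2} = -13 + 2 \sqrt{2} \approx -10.172$)
$O{\left(z,L \right)} = -1$ ($O{\left(z,L \right)} = \frac{1}{7 - 8} = \frac{1}{-1} = -1$)
$W = -73$ ($W = 4 - 77 = -73$)
$\frac{W}{O{\left(a,B{\left(-1 \right)} \right)}} = - \frac{73}{-1} = \left(-73\right) \left(-1\right) = 73$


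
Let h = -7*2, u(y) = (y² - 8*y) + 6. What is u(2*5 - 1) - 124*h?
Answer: 1751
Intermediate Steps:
u(y) = 6 + y² - 8*y
h = -14
u(2*5 - 1) - 124*h = (6 + (2*5 - 1)² - 8*(2*5 - 1)) - 124*(-14) = (6 + (10 - 1)² - 8*(10 - 1)) + 1736 = (6 + 9² - 8*9) + 1736 = (6 + 81 - 72) + 1736 = 15 + 1736 = 1751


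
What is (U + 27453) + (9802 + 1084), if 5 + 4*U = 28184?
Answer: 181535/4 ≈ 45384.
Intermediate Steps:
U = 28179/4 (U = -5/4 + (1/4)*28184 = -5/4 + 7046 = 28179/4 ≈ 7044.8)
(U + 27453) + (9802 + 1084) = (28179/4 + 27453) + (9802 + 1084) = 137991/4 + 10886 = 181535/4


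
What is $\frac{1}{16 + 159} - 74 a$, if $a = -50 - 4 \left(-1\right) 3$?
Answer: $\frac{492101}{175} \approx 2812.0$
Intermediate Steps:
$a = -38$ ($a = -50 - \left(-4\right) 3 = -50 - -12 = -50 + 12 = -38$)
$\frac{1}{16 + 159} - 74 a = \frac{1}{16 + 159} - -2812 = \frac{1}{175} + 2812 = \frac{492101}{175}$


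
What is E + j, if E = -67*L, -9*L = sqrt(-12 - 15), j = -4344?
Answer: -4344 + 67*I*sqrt(3)/3 ≈ -4344.0 + 38.682*I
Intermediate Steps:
L = -I*sqrt(3)/3 (L = -sqrt(-12 - 15)/9 = -I*sqrt(3)/3 ≈ -0.57735*I)
E = 67*I*sqrt(3)/3 (E = -(-67)*I*sqrt(3)/3 = 67*I*sqrt(3)/3 ≈ 38.682*I)
E + j = 67*I*sqrt(3)/3 - 4344 = -4344 + 67*I*sqrt(3)/3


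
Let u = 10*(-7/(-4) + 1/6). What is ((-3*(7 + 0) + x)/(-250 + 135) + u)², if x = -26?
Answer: 182439049/476100 ≈ 383.19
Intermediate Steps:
u = 115/6 (u = 10*(-7*(-¼) + 1*(⅙)) = 10*(7/4 + ⅙) = 10*(23/12) = 115/6 ≈ 19.167)
((-3*(7 + 0) + x)/(-250 + 135) + u)² = ((-3*(7 + 0) - 26)/(-250 + 135) + 115/6)² = ((-3*7 - 26)/(-115) + 115/6)² = ((-21 - 26)*(-1/115) + 115/6)² = (-47*(-1/115) + 115/6)² = (47/115 + 115/6)² = (13507/690)² = 182439049/476100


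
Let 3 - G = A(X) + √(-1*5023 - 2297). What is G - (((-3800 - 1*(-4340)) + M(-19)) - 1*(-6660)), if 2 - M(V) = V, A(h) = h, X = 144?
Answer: -7362 - 2*I*√1830 ≈ -7362.0 - 85.557*I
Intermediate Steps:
M(V) = 2 - V
G = -141 - 2*I*√1830 (G = 3 - (144 + √(-1*5023 - 2297)) = 3 - (144 + √(-5023 - 2297)) = 3 - (144 + √(-7320)) = 3 - (144 + 2*I*√1830) = 3 + (-144 - 2*I*√1830) = -141 - 2*I*√1830 ≈ -141.0 - 85.557*I)
G - (((-3800 - 1*(-4340)) + M(-19)) - 1*(-6660)) = (-141 - 2*I*√1830) - (((-3800 - 1*(-4340)) + (2 - 1*(-19))) - 1*(-6660)) = (-141 - 2*I*√1830) - (((-3800 + 4340) + (2 + 19)) + 6660) = (-141 - 2*I*√1830) - ((540 + 21) + 6660) = (-141 - 2*I*√1830) - (561 + 6660) = (-141 - 2*I*√1830) - 1*7221 = (-141 - 2*I*√1830) - 7221 = -7362 - 2*I*√1830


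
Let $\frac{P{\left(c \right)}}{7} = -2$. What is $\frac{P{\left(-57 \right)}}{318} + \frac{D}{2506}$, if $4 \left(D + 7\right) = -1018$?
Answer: $- \frac{118241}{796908} \approx -0.14837$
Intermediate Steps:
$D = - \frac{523}{2}$ ($D = -7 + \frac{1}{4} \left(-1018\right) = -7 - \frac{509}{2} = - \frac{523}{2} \approx -261.5$)
$P{\left(c \right)} = -14$ ($P{\left(c \right)} = 7 \left(-2\right) = -14$)
$\frac{P{\left(-57 \right)}}{318} + \frac{D}{2506} = - \frac{14}{318} - \frac{523}{2 \cdot 2506} = \left(-14\right) \frac{1}{318} - \frac{523}{5012} = - \frac{7}{159} - \frac{523}{5012} = - \frac{118241}{796908}$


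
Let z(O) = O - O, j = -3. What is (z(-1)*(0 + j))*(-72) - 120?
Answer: -120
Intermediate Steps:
z(O) = 0
(z(-1)*(0 + j))*(-72) - 120 = (0*(0 - 3))*(-72) - 120 = (0*(-3))*(-72) - 120 = 0*(-72) - 120 = 0 - 120 = -120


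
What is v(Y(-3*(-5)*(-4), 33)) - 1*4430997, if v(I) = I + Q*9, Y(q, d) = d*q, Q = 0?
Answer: -4432977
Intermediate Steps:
v(I) = I (v(I) = I + 0*9 = I + 0 = I)
v(Y(-3*(-5)*(-4), 33)) - 1*4430997 = 33*(-3*(-5)*(-4)) - 1*4430997 = 33*(15*(-4)) - 4430997 = 33*(-60) - 4430997 = -1980 - 4430997 = -4432977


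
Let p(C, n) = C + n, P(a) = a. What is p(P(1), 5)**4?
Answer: 1296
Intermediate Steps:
p(P(1), 5)**4 = (1 + 5)**4 = 6**4 = 1296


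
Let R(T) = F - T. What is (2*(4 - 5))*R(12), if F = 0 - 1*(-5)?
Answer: 14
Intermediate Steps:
F = 5 (F = 0 + 5 = 5)
R(T) = 5 - T
(2*(4 - 5))*R(12) = (2*(4 - 5))*(5 - 1*12) = (2*(-1))*(5 - 12) = -2*(-7) = 14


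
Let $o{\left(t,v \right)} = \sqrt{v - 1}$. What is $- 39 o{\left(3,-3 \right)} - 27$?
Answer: $-27 - 78 i \approx -27.0 - 78.0 i$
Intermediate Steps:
$o{\left(t,v \right)} = \sqrt{-1 + v}$
$- 39 o{\left(3,-3 \right)} - 27 = - 39 \sqrt{-1 - 3} - 27 = - 39 \sqrt{-4} - 27 = - 39 \cdot 2 i - 27 = - 78 i - 27 = -27 - 78 i$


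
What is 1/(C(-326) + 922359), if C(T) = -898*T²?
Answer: -1/94513489 ≈ -1.0580e-8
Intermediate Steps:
1/(C(-326) + 922359) = 1/(-898*(-326)² + 922359) = 1/(-898*106276 + 922359) = 1/(-95435848 + 922359) = 1/(-94513489) = -1/94513489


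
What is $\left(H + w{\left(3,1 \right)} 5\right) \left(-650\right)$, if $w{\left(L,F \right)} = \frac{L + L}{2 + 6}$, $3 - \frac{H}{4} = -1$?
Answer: $- \frac{25675}{2} \approx -12838.0$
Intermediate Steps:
$H = 16$ ($H = 12 - -4 = 12 + 4 = 16$)
$w{\left(L,F \right)} = \frac{L}{4}$ ($w{\left(L,F \right)} = \frac{2 L}{8} = 2 L \frac{1}{8} = \frac{L}{4}$)
$\left(H + w{\left(3,1 \right)} 5\right) \left(-650\right) = \left(16 + \frac{1}{4} \cdot 3 \cdot 5\right) \left(-650\right) = \left(16 + \frac{3}{4} \cdot 5\right) \left(-650\right) = \left(16 + \frac{15}{4}\right) \left(-650\right) = \frac{79}{4} \left(-650\right) = - \frac{25675}{2}$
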